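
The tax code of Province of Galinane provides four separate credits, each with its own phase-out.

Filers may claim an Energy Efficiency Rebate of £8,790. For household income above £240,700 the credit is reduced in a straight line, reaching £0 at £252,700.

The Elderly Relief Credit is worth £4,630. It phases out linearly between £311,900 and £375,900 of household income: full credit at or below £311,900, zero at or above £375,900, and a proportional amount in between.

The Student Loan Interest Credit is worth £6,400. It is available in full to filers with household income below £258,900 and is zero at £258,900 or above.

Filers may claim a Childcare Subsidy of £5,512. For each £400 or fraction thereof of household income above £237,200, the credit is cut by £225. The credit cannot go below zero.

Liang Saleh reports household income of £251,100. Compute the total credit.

£12,202

Energy Efficiency Rebate: £251,100 is £10,400 into a £12,000 phase-out range, leaving 1,600/12,000 of the credit: £8,790 × 1,600/12,000 = £1,172.
Elderly Relief Credit: £251,100 is at or below the £311,900 threshold, so the full £4,630 applies.
Student Loan Interest Credit: £251,100 is below the £258,900 cutoff, so the full £6,400 applies.
Childcare Subsidy: income exceeds £237,200 by £13,900 → 35 increments × £225 = £7,875 ≥ base, so the credit is £0.
Total: £1,172 + £4,630 + £6,400 + £0 = £12,202.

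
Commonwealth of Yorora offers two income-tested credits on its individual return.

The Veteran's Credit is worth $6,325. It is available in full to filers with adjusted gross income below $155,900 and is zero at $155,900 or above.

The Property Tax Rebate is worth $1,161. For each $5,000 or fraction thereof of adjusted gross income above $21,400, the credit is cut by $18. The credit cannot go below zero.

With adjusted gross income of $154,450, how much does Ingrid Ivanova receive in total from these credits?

$7,000

Veteran's Credit: $154,450 is below the $155,900 cutoff, so the full $6,325 applies.
Property Tax Rebate: income exceeds $21,400 by $133,050, which is 27 full-or-partial $5,000 increments; reduction = 27 × $18 = $486, leaving $675.
Total: $6,325 + $675 = $7,000.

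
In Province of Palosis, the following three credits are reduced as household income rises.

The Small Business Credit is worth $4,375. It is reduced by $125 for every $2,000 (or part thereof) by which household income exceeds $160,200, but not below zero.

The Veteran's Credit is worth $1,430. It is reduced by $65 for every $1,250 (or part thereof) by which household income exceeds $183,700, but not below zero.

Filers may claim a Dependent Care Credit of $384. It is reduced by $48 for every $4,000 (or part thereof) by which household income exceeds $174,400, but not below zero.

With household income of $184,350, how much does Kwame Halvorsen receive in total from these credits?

$4,355

Small Business Credit: income exceeds $160,200 by $24,150, which is 13 full-or-partial $2,000 increments; reduction = 13 × $125 = $1,625, leaving $2,750.
Veteran's Credit: income exceeds $183,700 by $650, which is 1 full-or-partial $1,250 increment; reduction = 1 × $65 = $65, leaving $1,365.
Dependent Care Credit: income exceeds $174,400 by $9,950, which is 3 full-or-partial $4,000 increments; reduction = 3 × $48 = $144, leaving $240.
Total: $2,750 + $1,365 + $240 = $4,355.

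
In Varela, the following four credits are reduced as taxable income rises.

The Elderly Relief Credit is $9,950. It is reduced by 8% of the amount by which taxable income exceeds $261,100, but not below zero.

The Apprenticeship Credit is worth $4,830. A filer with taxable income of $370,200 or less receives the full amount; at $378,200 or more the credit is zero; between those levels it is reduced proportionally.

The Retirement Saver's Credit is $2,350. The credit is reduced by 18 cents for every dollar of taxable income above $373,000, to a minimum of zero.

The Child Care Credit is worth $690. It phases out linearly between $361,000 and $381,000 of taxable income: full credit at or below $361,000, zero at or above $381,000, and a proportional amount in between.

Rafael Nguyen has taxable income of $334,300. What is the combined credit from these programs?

$11,964

Elderly Relief Credit: 8% of the $73,200 excess over $261,100 is $5,856; credit = $9,950 − $5,856 = $4,094.
Apprenticeship Credit: $334,300 is at or below the $370,200 threshold, so the full $4,830 applies.
Retirement Saver's Credit: $334,300 is at or below the $373,000 threshold, so the full $2,350 applies.
Child Care Credit: $334,300 is at or below the $361,000 threshold, so the full $690 applies.
Total: $4,094 + $4,830 + $2,350 + $690 = $11,964.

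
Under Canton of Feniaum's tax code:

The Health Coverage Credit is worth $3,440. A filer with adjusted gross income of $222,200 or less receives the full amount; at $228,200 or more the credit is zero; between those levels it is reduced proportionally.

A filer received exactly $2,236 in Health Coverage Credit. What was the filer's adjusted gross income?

$224,300

$2,236 is 2,236/3,440 of the full $3,440, so 1,204/3,440 of the $6,000 range has been used: income = $222,200 + $6,000 × 1,204/3,440 = $224,300.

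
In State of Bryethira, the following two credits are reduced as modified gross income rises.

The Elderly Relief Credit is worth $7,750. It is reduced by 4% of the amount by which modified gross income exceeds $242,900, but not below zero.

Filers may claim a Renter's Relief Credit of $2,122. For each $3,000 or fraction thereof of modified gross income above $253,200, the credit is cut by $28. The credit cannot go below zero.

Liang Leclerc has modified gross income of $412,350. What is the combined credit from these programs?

$1,582

Elderly Relief Credit: 4% of the $169,450 excess over $242,900 is $6,778; credit = $7,750 − $6,778 = $972.
Renter's Relief Credit: income exceeds $253,200 by $159,150, which is 54 full-or-partial $3,000 increments; reduction = 54 × $28 = $1,512, leaving $610.
Total: $972 + $610 = $1,582.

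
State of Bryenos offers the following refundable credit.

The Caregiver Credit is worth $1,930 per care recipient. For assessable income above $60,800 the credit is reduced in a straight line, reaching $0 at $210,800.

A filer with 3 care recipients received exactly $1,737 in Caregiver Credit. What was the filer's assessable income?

$165,800

Full credit = 3 × $1,930 = $5,790.
$1,737 is 1,737/5,790 of the full $5,790, so 4,053/5,790 of the $150,000 range has been used: income = $60,800 + $150,000 × 4,053/5,790 = $165,800.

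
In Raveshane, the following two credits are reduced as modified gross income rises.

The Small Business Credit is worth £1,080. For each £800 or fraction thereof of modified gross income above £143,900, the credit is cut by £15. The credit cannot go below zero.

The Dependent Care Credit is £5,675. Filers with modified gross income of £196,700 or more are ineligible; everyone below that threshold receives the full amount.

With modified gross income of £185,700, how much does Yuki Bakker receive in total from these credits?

Small Business Credit: income exceeds £143,900 by £41,800, which is 53 full-or-partial £800 increments; reduction = 53 × £15 = £795, leaving £285.
Dependent Care Credit: £185,700 is below the £196,700 cutoff, so the full £5,675 applies.
Total: £285 + £5,675 = £5,960.

£5,960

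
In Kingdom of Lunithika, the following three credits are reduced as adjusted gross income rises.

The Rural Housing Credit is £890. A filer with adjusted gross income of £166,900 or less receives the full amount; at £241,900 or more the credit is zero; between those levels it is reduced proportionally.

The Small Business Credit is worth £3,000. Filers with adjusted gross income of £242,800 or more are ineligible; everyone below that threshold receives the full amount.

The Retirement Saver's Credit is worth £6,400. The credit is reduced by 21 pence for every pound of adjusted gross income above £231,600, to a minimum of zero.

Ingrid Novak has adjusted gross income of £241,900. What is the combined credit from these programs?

Rural Housing Credit: £241,900 is at or above £241,900, so the credit is £0.
Small Business Credit: £241,900 is below the £242,800 cutoff, so the full £3,000 applies.
Retirement Saver's Credit: 21% of the £10,300 excess over £231,600 is £2,163; credit = £6,400 − £2,163 = £4,237.
Total: £0 + £3,000 + £4,237 = £7,237.

£7,237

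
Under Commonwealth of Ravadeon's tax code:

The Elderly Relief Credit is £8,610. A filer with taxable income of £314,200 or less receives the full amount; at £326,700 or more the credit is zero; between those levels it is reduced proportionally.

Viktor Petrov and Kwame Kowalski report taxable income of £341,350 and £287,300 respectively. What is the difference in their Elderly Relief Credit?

£8,610

Viktor (£341,350): Elderly Relief Credit: £341,350 is at or above £326,700, so the credit is £0.
Kwame (£287,300): Elderly Relief Credit: £287,300 is at or below the £314,200 threshold, so the full £8,610 applies.
Difference: |£0 − £8,610| = £8,610.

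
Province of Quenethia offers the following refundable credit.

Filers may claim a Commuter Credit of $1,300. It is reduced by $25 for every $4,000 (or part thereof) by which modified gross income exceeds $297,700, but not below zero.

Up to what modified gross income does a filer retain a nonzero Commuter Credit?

$501,700

After 51 increments the reduction is 51 × $25 = $1,275, leaving $25; one more increment wipes it out. Increment 51 ends at excess 51 × $4,000 = $204,000, so the highest qualifying income is $297,700 + $204,000 = $501,700.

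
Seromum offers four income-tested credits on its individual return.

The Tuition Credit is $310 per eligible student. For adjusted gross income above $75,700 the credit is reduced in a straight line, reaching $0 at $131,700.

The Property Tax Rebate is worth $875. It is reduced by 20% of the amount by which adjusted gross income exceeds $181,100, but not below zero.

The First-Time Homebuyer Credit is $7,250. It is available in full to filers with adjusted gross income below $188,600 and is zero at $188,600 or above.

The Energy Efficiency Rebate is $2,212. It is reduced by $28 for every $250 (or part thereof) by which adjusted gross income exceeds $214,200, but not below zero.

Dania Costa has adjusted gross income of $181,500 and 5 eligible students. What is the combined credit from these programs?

Tuition Credit: base = 5 × $310 = $1,550. $181,500 is at or above $131,700, so the credit is $0.
Property Tax Rebate: 20% of the $400 excess over $181,100 is $80; credit = $875 − $80 = $795.
First-Time Homebuyer Credit: $181,500 is below the $188,600 cutoff, so the full $7,250 applies.
Energy Efficiency Rebate: $181,500 is at or below the $214,200 threshold, so the full $2,212 applies.
Total: $0 + $795 + $7,250 + $2,212 = $10,257.

$10,257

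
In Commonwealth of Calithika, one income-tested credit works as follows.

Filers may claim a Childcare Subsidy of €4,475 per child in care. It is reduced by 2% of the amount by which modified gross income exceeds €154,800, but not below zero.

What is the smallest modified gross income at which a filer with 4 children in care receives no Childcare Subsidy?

Full credit = 4 × €4,475 = €17,900.
The credit falls by 2% of each euro above €154,800, so it reaches zero when the excess is €17,900 / 2% = €895,000: income = €154,800 + €895,000 = €1,049,800.

€1,049,800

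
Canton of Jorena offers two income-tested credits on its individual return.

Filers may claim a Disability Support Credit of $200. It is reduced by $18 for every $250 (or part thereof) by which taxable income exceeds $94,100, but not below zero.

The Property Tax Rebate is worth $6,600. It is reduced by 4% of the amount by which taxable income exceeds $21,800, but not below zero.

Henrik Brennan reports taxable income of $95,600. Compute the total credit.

$3,740

Disability Support Credit: income exceeds $94,100 by $1,500, which is 6 full-or-partial $250 increments; reduction = 6 × $18 = $108, leaving $92.
Property Tax Rebate: 4% of the $73,800 excess over $21,800 is $2,952; credit = $6,600 − $2,952 = $3,648.
Total: $92 + $3,648 = $3,740.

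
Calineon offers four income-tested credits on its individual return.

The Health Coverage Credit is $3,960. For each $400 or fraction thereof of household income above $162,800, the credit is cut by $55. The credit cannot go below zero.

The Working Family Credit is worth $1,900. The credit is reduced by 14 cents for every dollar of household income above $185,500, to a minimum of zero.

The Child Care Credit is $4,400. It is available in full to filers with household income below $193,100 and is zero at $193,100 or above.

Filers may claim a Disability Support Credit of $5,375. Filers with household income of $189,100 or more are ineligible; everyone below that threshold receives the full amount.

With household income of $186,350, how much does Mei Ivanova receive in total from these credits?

Health Coverage Credit: income exceeds $162,800 by $23,550, which is 59 full-or-partial $400 increments; reduction = 59 × $55 = $3,245, leaving $715.
Working Family Credit: 14% of the $850 excess over $185,500 is $119; credit = $1,900 − $119 = $1,781.
Child Care Credit: $186,350 is below the $193,100 cutoff, so the full $4,400 applies.
Disability Support Credit: $186,350 is below the $189,100 cutoff, so the full $5,375 applies.
Total: $715 + $1,781 + $4,400 + $5,375 = $12,271.

$12,271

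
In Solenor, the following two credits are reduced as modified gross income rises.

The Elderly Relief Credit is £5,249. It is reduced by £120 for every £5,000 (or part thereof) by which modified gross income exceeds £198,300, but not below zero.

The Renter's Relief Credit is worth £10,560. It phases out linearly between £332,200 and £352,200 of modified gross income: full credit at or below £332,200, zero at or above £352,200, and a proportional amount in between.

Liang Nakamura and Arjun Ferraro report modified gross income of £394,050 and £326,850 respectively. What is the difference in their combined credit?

£12,240

Liang (£394,050): Elderly Relief Credit: income exceeds £198,300 by £195,750, which is 40 full-or-partial £5,000 increments; reduction = 40 × £120 = £4,800, leaving £449. Renter's Relief Credit: £394,050 is at or above £352,200, so the credit is £0. total £449 + £0 = £449
Arjun (£326,850): Elderly Relief Credit: income exceeds £198,300 by £128,550, which is 26 full-or-partial £5,000 increments; reduction = 26 × £120 = £3,120, leaving £2,129. Renter's Relief Credit: £326,850 is at or below the £332,200 threshold, so the full £10,560 applies. total £2,129 + £10,560 = £12,689
Difference: |£449 − £12,689| = £12,240.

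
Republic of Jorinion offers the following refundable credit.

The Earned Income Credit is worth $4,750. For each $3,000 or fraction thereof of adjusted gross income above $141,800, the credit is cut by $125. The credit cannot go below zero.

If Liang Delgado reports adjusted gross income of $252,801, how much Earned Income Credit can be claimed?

Earned Income Credit: income exceeds $141,800 by $111,001 → 38 increments × $125 = $4,750 ≥ base, so the credit is $0.

$0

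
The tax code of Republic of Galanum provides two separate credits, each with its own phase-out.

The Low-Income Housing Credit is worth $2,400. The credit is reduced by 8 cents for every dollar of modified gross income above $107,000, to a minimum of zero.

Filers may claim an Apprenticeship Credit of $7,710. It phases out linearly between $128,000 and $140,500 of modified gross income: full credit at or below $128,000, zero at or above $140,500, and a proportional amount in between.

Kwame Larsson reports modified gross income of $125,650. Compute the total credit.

$8,618

Low-Income Housing Credit: 8% of the $18,650 excess over $107,000 is $1,492; credit = $2,400 − $1,492 = $908.
Apprenticeship Credit: $125,650 is at or below the $128,000 threshold, so the full $7,710 applies.
Total: $908 + $7,710 = $8,618.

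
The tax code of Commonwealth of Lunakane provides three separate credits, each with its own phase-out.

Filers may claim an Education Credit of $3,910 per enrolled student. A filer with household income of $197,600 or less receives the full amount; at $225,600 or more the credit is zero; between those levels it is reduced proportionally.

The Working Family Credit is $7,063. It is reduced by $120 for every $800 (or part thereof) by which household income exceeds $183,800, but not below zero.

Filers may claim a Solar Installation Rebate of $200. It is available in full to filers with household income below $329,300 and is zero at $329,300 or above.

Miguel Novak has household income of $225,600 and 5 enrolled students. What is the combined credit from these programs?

$903

Education Credit: base = 5 × $3,910 = $19,550. $225,600 is at or above $225,600, so the credit is $0.
Working Family Credit: income exceeds $183,800 by $41,800, which is 53 full-or-partial $800 increments; reduction = 53 × $120 = $6,360, leaving $703.
Solar Installation Rebate: $225,600 is below the $329,300 cutoff, so the full $200 applies.
Total: $0 + $703 + $200 = $903.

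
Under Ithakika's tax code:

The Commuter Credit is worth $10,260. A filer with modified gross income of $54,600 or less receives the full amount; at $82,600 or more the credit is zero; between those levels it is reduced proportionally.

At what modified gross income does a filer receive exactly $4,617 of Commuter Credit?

$70,000

$4,617 is 4,617/10,260 of the full $10,260, so 5,643/10,260 of the $28,000 range has been used: income = $54,600 + $28,000 × 5,643/10,260 = $70,000.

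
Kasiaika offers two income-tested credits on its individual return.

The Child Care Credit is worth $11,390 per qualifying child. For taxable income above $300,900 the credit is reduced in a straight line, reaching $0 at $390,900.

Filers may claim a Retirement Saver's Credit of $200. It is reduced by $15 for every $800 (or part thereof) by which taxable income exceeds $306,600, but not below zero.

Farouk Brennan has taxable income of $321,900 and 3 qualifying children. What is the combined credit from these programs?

Child Care Credit: base = 3 × $11,390 = $34,170. $321,900 is $21,000 into a $90,000 phase-out range, leaving 69,000/90,000 of the credit: $34,170 × 69,000/90,000 = $26,197.
Retirement Saver's Credit: income exceeds $306,600 by $15,300 → 20 increments × $15 = $300 ≥ base, so the credit is $0.
Total: $26,197 + $0 = $26,197.

$26,197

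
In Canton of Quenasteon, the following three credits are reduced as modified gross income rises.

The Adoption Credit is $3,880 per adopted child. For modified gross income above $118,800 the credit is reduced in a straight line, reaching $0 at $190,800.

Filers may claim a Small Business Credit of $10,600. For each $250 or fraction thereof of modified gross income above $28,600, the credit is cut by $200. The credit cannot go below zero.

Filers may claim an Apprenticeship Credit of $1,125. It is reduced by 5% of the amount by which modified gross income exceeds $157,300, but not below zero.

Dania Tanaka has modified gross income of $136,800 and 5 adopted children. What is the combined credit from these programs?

$15,675

Adoption Credit: base = 5 × $3,880 = $19,400. $136,800 is $18,000 into a $72,000 phase-out range, leaving 54,000/72,000 of the credit: $19,400 × 54,000/72,000 = $14,550.
Small Business Credit: income exceeds $28,600 by $108,200 → 433 increments × $200 = $86,600 ≥ base, so the credit is $0.
Apprenticeship Credit: $136,800 is at or below the $157,300 threshold, so the full $1,125 applies.
Total: $14,550 + $0 + $1,125 = $15,675.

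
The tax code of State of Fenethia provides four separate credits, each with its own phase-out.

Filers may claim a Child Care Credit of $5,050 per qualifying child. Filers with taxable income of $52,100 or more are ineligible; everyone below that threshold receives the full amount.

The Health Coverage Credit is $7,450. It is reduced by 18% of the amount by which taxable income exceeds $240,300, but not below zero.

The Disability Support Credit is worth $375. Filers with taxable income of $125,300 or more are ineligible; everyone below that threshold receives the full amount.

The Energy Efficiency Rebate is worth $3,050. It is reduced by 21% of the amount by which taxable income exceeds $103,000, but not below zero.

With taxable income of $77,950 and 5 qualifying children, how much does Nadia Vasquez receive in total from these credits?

Child Care Credit: base = 5 × $5,050 = $25,250. $77,950 meets or exceeds the $52,100 cutoff, so the credit is $0.
Health Coverage Credit: $77,950 is at or below the $240,300 threshold, so the full $7,450 applies.
Disability Support Credit: $77,950 is below the $125,300 cutoff, so the full $375 applies.
Energy Efficiency Rebate: $77,950 is at or below the $103,000 threshold, so the full $3,050 applies.
Total: $0 + $7,450 + $375 + $3,050 = $10,875.

$10,875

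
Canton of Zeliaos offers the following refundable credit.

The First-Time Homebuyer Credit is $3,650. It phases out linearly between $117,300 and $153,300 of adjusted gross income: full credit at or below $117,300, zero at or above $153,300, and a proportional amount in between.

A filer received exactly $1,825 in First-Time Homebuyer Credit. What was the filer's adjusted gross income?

$135,300

$1,825 is 1,825/3,650 of the full $3,650, so 1,825/3,650 of the $36,000 range has been used: income = $117,300 + $36,000 × 1,825/3,650 = $135,300.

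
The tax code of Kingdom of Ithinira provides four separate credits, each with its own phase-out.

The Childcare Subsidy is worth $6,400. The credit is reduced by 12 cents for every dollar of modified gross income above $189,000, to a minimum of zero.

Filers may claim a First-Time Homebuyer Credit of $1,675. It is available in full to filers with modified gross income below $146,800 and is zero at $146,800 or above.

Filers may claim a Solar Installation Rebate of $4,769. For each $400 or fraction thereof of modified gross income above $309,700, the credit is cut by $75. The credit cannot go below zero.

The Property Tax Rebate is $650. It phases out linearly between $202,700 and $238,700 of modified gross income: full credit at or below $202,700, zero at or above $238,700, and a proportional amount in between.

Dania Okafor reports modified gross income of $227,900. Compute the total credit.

Childcare Subsidy: 12% of the $38,900 excess over $189,000 is $4,668; credit = $6,400 − $4,668 = $1,732.
First-Time Homebuyer Credit: $227,900 meets or exceeds the $146,800 cutoff, so the credit is $0.
Solar Installation Rebate: $227,900 is at or below the $309,700 threshold, so the full $4,769 applies.
Property Tax Rebate: $227,900 is $25,200 into a $36,000 phase-out range, leaving 10,800/36,000 of the credit: $650 × 10,800/36,000 = $195.
Total: $1,732 + $0 + $4,769 + $195 = $6,696.

$6,696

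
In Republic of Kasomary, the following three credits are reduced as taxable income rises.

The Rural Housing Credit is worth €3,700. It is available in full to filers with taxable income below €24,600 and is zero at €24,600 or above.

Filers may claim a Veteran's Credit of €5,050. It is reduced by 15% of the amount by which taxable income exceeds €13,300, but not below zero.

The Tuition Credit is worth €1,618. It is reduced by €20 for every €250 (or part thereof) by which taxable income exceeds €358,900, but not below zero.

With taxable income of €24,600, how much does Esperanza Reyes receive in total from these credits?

Rural Housing Credit: €24,600 meets or exceeds the €24,600 cutoff, so the credit is €0.
Veteran's Credit: 15% of the €11,300 excess over €13,300 is €1,695; credit = €5,050 − €1,695 = €3,355.
Tuition Credit: €24,600 is at or below the €358,900 threshold, so the full €1,618 applies.
Total: €0 + €3,355 + €1,618 = €4,973.

€4,973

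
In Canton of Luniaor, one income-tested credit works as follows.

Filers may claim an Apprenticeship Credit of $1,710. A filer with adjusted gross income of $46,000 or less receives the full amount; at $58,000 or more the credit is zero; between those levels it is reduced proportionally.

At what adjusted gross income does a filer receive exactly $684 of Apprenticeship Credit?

$53,200

$684 is 684/1,710 of the full $1,710, so 1,026/1,710 of the $12,000 range has been used: income = $46,000 + $12,000 × 1,026/1,710 = $53,200.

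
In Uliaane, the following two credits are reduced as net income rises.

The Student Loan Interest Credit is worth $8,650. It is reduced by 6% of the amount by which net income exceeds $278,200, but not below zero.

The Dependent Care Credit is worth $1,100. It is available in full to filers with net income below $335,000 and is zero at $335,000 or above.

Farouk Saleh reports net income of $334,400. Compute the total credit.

$6,378

Student Loan Interest Credit: 6% of the $56,200 excess over $278,200 is $3,372; credit = $8,650 − $3,372 = $5,278.
Dependent Care Credit: $334,400 is below the $335,000 cutoff, so the full $1,100 applies.
Total: $5,278 + $1,100 = $6,378.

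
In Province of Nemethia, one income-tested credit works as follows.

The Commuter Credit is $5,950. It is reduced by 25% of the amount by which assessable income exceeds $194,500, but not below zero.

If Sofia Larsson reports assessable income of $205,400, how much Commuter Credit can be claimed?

Commuter Credit: 25% of the $10,900 excess over $194,500 is $2,725; credit = $5,950 − $2,725 = $3,225.

$3,225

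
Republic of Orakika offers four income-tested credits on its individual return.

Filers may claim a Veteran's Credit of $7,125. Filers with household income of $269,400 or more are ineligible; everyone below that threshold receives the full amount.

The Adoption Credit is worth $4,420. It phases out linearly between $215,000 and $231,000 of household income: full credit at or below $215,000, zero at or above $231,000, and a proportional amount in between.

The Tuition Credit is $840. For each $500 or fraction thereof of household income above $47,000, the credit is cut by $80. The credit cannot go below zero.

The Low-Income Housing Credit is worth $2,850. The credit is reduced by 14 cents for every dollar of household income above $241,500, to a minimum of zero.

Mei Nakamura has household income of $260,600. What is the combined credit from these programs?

$7,301

Veteran's Credit: $260,600 is below the $269,400 cutoff, so the full $7,125 applies.
Adoption Credit: $260,600 is at or above $231,000, so the credit is $0.
Tuition Credit: income exceeds $47,000 by $213,600 → 428 increments × $80 = $34,240 ≥ base, so the credit is $0.
Low-Income Housing Credit: 14% of the $19,100 excess over $241,500 is $2,674; credit = $2,850 − $2,674 = $176.
Total: $7,125 + $0 + $0 + $176 = $7,301.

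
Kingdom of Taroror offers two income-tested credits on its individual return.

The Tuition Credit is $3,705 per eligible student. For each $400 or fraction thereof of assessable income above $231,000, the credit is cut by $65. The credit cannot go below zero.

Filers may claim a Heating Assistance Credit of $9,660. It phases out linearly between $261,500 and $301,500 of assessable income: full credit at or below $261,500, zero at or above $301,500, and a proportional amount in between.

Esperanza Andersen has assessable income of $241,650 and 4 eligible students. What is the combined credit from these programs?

$22,725

Tuition Credit: base = 4 × $3,705 = $14,820. income exceeds $231,000 by $10,650, which is 27 full-or-partial $400 increments; reduction = 27 × $65 = $1,755, leaving $13,065.
Heating Assistance Credit: $241,650 is at or below the $261,500 threshold, so the full $9,660 applies.
Total: $13,065 + $9,660 = $22,725.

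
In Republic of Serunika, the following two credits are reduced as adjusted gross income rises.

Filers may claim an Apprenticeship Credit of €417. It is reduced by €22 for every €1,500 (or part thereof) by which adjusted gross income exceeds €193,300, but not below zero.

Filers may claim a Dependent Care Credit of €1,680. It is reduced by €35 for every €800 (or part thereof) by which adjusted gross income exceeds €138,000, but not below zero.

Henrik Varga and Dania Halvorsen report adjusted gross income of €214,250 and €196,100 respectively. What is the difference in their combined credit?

€264

Henrik (€214,250): Apprenticeship Credit: income exceeds €193,300 by €20,950, which is 14 full-or-partial €1,500 increments; reduction = 14 × €22 = €308, leaving €109. Dependent Care Credit: income exceeds €138,000 by €76,250 → 96 increments × €35 = €3,360 ≥ base, so the credit is €0. total €109 + €0 = €109
Dania (€196,100): Apprenticeship Credit: income exceeds €193,300 by €2,800, which is 2 full-or-partial €1,500 increments; reduction = 2 × €22 = €44, leaving €373. Dependent Care Credit: income exceeds €138,000 by €58,100 → 73 increments × €35 = €2,555 ≥ base, so the credit is €0. total €373 + €0 = €373
Difference: |€109 − €373| = €264.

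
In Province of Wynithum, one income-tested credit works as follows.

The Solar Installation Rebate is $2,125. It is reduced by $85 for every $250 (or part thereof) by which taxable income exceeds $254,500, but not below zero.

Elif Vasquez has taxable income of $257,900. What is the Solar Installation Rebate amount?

Solar Installation Rebate: income exceeds $254,500 by $3,400, which is 14 full-or-partial $250 increments; reduction = 14 × $85 = $1,190, leaving $935.

$935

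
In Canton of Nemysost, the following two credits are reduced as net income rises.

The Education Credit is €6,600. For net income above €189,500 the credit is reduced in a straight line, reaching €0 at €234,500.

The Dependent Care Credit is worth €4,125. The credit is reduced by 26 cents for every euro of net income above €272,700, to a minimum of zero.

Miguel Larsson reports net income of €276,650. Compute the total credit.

Education Credit: €276,650 is at or above €234,500, so the credit is €0.
Dependent Care Credit: 26% of the €3,950 excess over €272,700 is €1,027; credit = €4,125 − €1,027 = €3,098.
Total: €0 + €3,098 = €3,098.

€3,098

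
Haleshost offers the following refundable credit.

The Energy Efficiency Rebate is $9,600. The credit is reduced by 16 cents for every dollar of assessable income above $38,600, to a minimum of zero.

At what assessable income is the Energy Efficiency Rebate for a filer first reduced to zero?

The credit falls by 16% of each dollar above $38,600, so it reaches zero when the excess is $9,600 / 16% = $60,000: income = $38,600 + $60,000 = $98,600.

$98,600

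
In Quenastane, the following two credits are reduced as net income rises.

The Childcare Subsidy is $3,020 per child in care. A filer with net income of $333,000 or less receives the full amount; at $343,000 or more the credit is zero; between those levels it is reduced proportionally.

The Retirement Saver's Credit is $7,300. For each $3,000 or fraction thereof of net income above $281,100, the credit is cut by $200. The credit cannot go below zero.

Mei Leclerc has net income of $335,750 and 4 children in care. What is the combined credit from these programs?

Childcare Subsidy: base = 4 × $3,020 = $12,080. $335,750 is $2,750 into a $10,000 phase-out range, leaving 7,250/10,000 of the credit: $12,080 × 7,250/10,000 = $8,758.
Retirement Saver's Credit: income exceeds $281,100 by $54,650, which is 19 full-or-partial $3,000 increments; reduction = 19 × $200 = $3,800, leaving $3,500.
Total: $8,758 + $3,500 = $12,258.

$12,258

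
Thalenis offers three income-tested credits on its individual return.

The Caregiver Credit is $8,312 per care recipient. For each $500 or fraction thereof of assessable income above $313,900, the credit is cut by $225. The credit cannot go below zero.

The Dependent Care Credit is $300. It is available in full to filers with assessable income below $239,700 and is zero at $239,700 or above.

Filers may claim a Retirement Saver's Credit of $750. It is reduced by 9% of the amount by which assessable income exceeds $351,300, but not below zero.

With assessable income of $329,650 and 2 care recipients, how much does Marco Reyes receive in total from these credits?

$10,174

Caregiver Credit: base = 2 × $8,312 = $16,624. income exceeds $313,900 by $15,750, which is 32 full-or-partial $500 increments; reduction = 32 × $225 = $7,200, leaving $9,424.
Dependent Care Credit: $329,650 meets or exceeds the $239,700 cutoff, so the credit is $0.
Retirement Saver's Credit: $329,650 is at or below the $351,300 threshold, so the full $750 applies.
Total: $9,424 + $0 + $750 = $10,174.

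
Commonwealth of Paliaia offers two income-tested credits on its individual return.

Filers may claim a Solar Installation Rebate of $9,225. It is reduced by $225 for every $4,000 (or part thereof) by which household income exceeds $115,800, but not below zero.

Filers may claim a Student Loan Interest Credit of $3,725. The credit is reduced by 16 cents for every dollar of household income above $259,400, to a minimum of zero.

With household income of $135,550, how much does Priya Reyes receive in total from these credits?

Solar Installation Rebate: income exceeds $115,800 by $19,750, which is 5 full-or-partial $4,000 increments; reduction = 5 × $225 = $1,125, leaving $8,100.
Student Loan Interest Credit: $135,550 is at or below the $259,400 threshold, so the full $3,725 applies.
Total: $8,100 + $3,725 = $11,825.

$11,825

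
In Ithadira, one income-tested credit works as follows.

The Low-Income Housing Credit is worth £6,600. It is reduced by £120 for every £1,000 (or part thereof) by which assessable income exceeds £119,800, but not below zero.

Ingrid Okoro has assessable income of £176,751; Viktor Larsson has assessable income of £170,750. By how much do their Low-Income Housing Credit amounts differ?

Ingrid (£176,751): Low-Income Housing Credit: income exceeds £119,800 by £56,951 → 57 increments × £120 = £6,840 ≥ base, so the credit is £0.
Viktor (£170,750): Low-Income Housing Credit: income exceeds £119,800 by £50,950, which is 51 full-or-partial £1,000 increments; reduction = 51 × £120 = £6,120, leaving £480.
Difference: |£0 − £480| = £480.

£480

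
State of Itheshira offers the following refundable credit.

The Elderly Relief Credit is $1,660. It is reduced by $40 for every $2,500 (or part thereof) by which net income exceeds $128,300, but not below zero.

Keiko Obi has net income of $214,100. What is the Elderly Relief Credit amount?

Elderly Relief Credit: income exceeds $128,300 by $85,800, which is 35 full-or-partial $2,500 increments; reduction = 35 × $40 = $1,400, leaving $260.

$260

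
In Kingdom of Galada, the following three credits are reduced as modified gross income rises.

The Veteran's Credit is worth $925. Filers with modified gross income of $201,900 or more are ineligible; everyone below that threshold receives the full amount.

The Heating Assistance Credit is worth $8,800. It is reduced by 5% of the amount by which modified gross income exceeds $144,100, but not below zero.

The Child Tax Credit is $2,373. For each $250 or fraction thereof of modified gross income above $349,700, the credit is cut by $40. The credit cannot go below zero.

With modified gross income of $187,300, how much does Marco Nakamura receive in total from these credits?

Veteran's Credit: $187,300 is below the $201,900 cutoff, so the full $925 applies.
Heating Assistance Credit: 5% of the $43,200 excess over $144,100 is $2,160; credit = $8,800 − $2,160 = $6,640.
Child Tax Credit: $187,300 is at or below the $349,700 threshold, so the full $2,373 applies.
Total: $925 + $6,640 + $2,373 = $9,938.

$9,938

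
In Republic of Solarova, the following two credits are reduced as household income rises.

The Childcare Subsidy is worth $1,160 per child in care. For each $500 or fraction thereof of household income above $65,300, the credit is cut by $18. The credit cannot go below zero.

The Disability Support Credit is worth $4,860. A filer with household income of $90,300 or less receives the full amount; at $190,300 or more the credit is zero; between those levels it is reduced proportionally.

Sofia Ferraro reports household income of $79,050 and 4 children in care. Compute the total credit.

$8,996

Childcare Subsidy: base = 4 × $1,160 = $4,640. income exceeds $65,300 by $13,750, which is 28 full-or-partial $500 increments; reduction = 28 × $18 = $504, leaving $4,136.
Disability Support Credit: $79,050 is at or below the $90,300 threshold, so the full $4,860 applies.
Total: $4,136 + $4,860 = $8,996.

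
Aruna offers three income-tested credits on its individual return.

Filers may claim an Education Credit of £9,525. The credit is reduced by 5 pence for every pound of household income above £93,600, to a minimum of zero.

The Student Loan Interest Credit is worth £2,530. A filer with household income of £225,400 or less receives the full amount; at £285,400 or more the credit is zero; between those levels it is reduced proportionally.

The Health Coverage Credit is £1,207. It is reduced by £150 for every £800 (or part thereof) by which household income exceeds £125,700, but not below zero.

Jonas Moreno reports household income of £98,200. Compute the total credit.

Education Credit: 5% of the £4,600 excess over £93,600 is £230; credit = £9,525 − £230 = £9,295.
Student Loan Interest Credit: £98,200 is at or below the £225,400 threshold, so the full £2,530 applies.
Health Coverage Credit: £98,200 is at or below the £125,700 threshold, so the full £1,207 applies.
Total: £9,295 + £2,530 + £1,207 = £13,032.

£13,032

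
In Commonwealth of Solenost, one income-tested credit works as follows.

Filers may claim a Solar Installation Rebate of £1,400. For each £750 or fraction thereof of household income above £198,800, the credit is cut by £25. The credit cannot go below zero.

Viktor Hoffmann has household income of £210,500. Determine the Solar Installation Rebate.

£1,000

Solar Installation Rebate: income exceeds £198,800 by £11,700, which is 16 full-or-partial £750 increments; reduction = 16 × £25 = £400, leaving £1,000.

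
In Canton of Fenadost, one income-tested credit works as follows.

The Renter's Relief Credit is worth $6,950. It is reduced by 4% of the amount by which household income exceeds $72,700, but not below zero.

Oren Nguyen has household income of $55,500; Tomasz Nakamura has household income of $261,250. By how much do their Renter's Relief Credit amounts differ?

Oren ($55,500): Renter's Relief Credit: $55,500 is at or below the $72,700 threshold, so the full $6,950 applies.
Tomasz ($261,250): Renter's Relief Credit: 4% of the $188,550 excess over $72,700 is $7,542 ≥ base, so the credit is $0.
Difference: |$6,950 − $0| = $6,950.

$6,950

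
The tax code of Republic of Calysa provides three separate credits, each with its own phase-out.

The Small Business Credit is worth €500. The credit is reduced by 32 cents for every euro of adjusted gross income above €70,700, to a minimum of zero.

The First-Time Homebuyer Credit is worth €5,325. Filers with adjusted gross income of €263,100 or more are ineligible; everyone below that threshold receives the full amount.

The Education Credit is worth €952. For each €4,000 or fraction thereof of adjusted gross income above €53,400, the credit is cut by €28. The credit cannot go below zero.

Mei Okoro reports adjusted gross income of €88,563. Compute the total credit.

Small Business Credit: 32% of the €17,863 excess over €70,700 is €5,716.16 ≥ base, so the credit is €0.
First-Time Homebuyer Credit: €88,563 is below the €263,100 cutoff, so the full €5,325 applies.
Education Credit: income exceeds €53,400 by €35,163, which is 9 full-or-partial €4,000 increments; reduction = 9 × €28 = €252, leaving €700.
Total: €0 + €5,325 + €700 = €6,025.

€6,025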